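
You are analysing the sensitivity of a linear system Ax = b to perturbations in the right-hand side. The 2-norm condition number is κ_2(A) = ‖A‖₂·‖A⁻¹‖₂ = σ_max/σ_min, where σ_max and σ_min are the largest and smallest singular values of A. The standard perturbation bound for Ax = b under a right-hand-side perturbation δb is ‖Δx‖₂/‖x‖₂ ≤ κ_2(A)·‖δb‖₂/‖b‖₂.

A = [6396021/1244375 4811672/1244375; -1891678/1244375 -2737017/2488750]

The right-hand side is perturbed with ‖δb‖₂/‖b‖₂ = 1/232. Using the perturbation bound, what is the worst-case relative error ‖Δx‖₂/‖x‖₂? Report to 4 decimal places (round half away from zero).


M = AᵀA = [71180048461/2477550625 53382932127/2477550625; 53382932127/2477550625 160160018881/9910202500]. tr(M)=17795208509/396408100, det(M)=20151121/396408100
eigenvalues of AᵀA: λ = (tr ± √(tr²−4·det))/2 = 4489/100, 4489/3964081
κ = σ_max/σ_min = (67/10)/(67/1991) = 199.1000
worst-case relative error ≤ 199.1000 × 1/232 = 0.8582

0.8582


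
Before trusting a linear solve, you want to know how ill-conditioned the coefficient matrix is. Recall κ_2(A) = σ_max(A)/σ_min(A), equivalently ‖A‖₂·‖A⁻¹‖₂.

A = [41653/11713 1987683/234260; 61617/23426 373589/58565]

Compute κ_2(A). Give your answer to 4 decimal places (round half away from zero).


360.4000

AᵀA = [825888025/42213652 1982028105/42213652; 1982028105/42213652 19027641733/168854608]; tr = 1717784141/12988816, det = 6996025/51955264
solving λ² − 1717784141/12988816·λ + 6996025/51955264 = 0 gives λ = 529/4, 13225/12988816
so κ_2 = √((529/4) / (13225/12988816)) = 360.4000


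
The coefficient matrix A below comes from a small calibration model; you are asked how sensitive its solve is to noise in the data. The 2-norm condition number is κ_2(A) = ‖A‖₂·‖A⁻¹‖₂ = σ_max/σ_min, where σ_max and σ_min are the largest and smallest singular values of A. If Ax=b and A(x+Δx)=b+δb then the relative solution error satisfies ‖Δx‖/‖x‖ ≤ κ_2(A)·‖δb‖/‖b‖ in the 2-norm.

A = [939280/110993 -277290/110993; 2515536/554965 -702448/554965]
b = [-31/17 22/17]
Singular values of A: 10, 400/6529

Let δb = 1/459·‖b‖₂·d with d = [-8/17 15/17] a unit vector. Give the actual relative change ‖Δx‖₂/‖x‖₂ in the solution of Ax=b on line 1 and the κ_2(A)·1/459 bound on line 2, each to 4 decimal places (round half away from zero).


0.0024
0.3556

largest singular value 10, smallest 400/6529
κ_2(A) = 10 / (400/6529) = 163.2250
bound on ‖Δx‖/‖x‖: κ·ε = 163.2250·1/459 = 0.3556
solve Ax = b  →  x = [9.0446 31.3672]
‖b‖ = 2.2361, ‖x‖ = 32.6452
re-solving with b+δb shifts x by Δx of norm 0.0795
relative error = 0.0024
so the bound overstates the realised error by a factor of ≈ 145.9936 (computed from the unrounded values)


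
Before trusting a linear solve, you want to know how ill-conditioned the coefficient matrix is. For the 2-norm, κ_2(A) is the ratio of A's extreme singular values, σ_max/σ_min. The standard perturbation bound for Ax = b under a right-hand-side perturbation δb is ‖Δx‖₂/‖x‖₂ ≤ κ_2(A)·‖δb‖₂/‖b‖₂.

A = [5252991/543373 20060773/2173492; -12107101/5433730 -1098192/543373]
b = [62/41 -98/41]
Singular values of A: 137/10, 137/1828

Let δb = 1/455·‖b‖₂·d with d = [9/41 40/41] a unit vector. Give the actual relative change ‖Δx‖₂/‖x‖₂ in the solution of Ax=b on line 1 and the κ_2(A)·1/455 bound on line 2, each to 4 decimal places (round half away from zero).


0.0031
0.4018

largest singular value 137/10, smallest 137/1828
κ = σ_max/σ_min = (137/10)/(137/1828) = 182.8000
bound on ‖Δx‖/‖x‖: κ·ε = 182.8000·1/455 = 0.4018
solve Ax = b  →  x = [18.5099 -19.2238]
‖b‖ = 2.8284, ‖x‖ = 26.6865
with δb = [0.0014 0.0061], A·Δx = δb → ‖Δx‖ = 0.0829
realised ‖Δx‖/‖x‖ = 0.0031
tightness: 0.0031 against a bound of 0.4018 (unrounded ratio ≈ 0.0077)


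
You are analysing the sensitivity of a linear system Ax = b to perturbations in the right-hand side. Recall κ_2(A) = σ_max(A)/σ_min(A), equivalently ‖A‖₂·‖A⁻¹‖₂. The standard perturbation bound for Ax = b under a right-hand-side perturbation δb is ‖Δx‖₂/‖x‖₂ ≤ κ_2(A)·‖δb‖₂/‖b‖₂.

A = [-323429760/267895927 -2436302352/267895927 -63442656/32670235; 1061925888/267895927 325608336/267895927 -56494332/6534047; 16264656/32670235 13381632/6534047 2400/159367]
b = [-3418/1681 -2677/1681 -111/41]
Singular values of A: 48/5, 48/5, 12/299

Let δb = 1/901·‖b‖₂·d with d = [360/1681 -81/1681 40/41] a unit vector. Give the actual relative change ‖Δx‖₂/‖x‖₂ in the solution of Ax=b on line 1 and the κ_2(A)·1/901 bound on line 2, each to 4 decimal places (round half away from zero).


largest singular value 48/5, smallest 12/299
κ = σ_max/σ_min = (48/5)/(12/299) = 239.2000
worst-case relative error ≤ 239.2000 × 1/901 = 0.2655
solve Ax = b  →  x = [-67.3724 15.2656 -28.5577]
2-norm of b is 3.7417; of x, 74.7504
Δx = A⁻¹·δb where δb = 1/901·3.7417·d; ‖Δx‖ = 0.1035
relative error = 0.0014
tightness: 0.0014 against a bound of 0.2655 (unrounded ratio ≈ 0.0052)

0.0014
0.2655


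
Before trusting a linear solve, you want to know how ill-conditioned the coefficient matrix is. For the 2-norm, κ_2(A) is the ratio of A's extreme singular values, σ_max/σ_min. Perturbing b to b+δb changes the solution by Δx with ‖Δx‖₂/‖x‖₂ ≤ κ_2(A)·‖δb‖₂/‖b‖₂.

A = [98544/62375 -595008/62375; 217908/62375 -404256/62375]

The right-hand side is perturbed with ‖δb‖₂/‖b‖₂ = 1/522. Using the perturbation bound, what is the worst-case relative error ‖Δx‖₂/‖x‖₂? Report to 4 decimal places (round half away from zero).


0.0119

form AᵀA = [2287792656/155625625 -5869003392/155625625; -5869003392/155625625 20698297344/155625625] with trace 36777744/249001 and determinant 132710400/249001
eigenvalues of AᵀA: λ = (tr ± √(tr²−4·det))/2 = 144, 921600/249001
κ_2(A) = √(λ_max/λ_min) = √(144 / (921600/249001)) = 6.2375
perturbation bound = 6.2375·1/522 = 0.0119


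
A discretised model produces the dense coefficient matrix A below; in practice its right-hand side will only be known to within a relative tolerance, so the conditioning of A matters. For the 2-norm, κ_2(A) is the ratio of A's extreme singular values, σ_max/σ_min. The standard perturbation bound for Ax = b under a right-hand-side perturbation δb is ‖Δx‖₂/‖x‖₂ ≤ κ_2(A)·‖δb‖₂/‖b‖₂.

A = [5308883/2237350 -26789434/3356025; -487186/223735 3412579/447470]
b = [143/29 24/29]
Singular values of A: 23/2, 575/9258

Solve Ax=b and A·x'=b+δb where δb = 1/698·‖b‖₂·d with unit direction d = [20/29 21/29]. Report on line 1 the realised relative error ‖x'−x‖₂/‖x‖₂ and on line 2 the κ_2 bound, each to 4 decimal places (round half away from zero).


largest singular value 23/2, smallest 575/9258
κ_2(A) = (23/2) / (575/9258) = 185.1600
bound on ‖Δx‖/‖x‖: κ·ε = 185.1600·1/698 = 0.2653
solve Ax = b  →  x = [61.9004 17.7825]
‖b‖₂ = 5.0000 and ‖x‖₂ = 64.4040
Δx = A⁻¹·δb where δb = 1/698·5.0000·d; ‖Δx‖ = 0.1153
dividing the unrounded norms, ‖Δx‖/‖x‖ = 0.0018
tightness: 0.0018 against a bound of 0.2653 (unrounded ratio ≈ 0.0068)

0.0018
0.2653


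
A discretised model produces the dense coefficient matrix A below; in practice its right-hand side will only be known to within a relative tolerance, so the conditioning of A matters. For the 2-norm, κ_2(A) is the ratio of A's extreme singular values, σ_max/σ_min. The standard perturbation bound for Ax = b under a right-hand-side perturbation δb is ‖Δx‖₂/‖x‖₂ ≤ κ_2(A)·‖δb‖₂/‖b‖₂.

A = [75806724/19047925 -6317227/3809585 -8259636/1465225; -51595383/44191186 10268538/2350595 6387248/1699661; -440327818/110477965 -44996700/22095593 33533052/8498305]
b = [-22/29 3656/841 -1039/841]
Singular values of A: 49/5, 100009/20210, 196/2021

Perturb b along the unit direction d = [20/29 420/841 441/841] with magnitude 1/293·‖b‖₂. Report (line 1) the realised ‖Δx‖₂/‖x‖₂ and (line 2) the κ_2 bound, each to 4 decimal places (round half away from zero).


0.0156
0.3449

from the listed singular values, σ₁ = 49/5, σ_n = 196/2021
condition number: (49/5) ÷ (196/2021) = 101.0500
perturbation bound = 101.0500·1/293 = 0.3449
solve Ax = b  →  x = [7.8123 -2.3794 6.3500]
‖b‖₂ = 4.5826 and ‖x‖₂ = 10.3449
with δb = [0.0108 0.0078 0.0082], A·Δx = δb → ‖Δx‖ = 0.1613
relative error = 0.0156
tightness: 0.0156 against a bound of 0.3449 (unrounded ratio ≈ 0.0452)


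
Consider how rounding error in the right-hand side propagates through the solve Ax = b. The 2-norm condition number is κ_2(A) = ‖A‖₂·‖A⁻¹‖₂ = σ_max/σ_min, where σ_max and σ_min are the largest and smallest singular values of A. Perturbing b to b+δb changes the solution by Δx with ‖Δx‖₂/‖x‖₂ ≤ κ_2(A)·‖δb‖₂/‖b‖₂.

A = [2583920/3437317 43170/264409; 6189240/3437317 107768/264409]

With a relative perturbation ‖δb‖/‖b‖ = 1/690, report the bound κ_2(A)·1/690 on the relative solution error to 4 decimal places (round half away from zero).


M = AᵀA = [266173576000/69912119281 59888449440/69912119281; 59888449440/69912119281 13477590724/69912119281]. tr(M)=166360004/41589601, det(M)=6400/41589601
char-poly roots: 4 and 1600/41589601
so κ_2 = √(4 / (1600/41589601)) = 322.4500
κ_2(A)·‖δb‖/‖b‖ = 0.4673

0.4673


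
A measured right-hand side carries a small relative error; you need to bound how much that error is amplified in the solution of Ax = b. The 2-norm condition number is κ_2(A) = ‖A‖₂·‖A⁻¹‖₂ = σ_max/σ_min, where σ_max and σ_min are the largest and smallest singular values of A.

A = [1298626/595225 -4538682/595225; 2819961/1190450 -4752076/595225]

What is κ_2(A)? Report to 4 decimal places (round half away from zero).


205.2500

AᵀA = [699067681/67404100 -599019498/16851025; -599019498/16851025 2053834036/16851025]; tr = 356576153/2696164, det = 279841/674041
solving λ² − 356576153/2696164·λ + 279841/674041 = 0 gives λ = 529/4, 2116/674041
σ_max=√(529/4)=(23/2), σ_min=√(2116/674041)=(46/821) → κ = 205.2500


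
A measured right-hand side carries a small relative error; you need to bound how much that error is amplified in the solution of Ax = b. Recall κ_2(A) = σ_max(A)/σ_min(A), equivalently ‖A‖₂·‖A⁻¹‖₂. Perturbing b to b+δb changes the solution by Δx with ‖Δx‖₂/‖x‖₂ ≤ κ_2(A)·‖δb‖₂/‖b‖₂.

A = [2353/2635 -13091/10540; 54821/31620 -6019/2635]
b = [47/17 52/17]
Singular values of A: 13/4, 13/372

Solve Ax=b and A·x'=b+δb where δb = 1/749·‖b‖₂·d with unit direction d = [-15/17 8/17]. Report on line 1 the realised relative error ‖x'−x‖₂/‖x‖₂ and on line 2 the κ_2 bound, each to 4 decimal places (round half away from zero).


from the listed singular values, σ₁ = 13/4, σ_n = 13/372
κ_2(A) = (13/4) / (13/372) = 93.0000
κ_2(A)·‖δb‖/‖b‖ = 0.1242
solve Ax = b  →  x = [-22.1538 -18.1538]
‖b‖ = 4.1231, ‖x‖ = 28.6418
re-solving with b+δb shifts x by Δx of norm 0.1575
realised ‖Δx‖/‖x‖ = 0.0055
tightness: 0.0055 against a bound of 0.1242 (unrounded ratio ≈ 0.0443)

0.0055
0.1242


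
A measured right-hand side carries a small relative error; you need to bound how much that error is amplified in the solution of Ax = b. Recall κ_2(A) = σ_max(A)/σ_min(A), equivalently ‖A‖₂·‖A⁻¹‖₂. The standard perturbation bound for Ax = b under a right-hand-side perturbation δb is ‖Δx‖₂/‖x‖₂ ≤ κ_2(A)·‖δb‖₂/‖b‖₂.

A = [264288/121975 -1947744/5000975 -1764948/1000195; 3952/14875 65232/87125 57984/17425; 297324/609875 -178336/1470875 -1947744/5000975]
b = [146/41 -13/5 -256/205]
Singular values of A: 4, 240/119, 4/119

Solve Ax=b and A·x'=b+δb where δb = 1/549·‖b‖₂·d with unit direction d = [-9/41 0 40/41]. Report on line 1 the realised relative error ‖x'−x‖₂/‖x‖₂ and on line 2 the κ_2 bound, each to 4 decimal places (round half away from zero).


largest singular value 4, smallest 4/119
condition number: 4 ÷ (4/119) = 119.0000
bound on ‖Δx‖/‖x‖: κ·ε = 119.0000·1/549 = 0.2168
solve Ax = b  →  x = [0.7560 57.8685 -13.8621]
2-norm of b is 4.5826; of x, 59.5105
with δb = [-0.0018 0.0000 0.0081], A·Δx = δb → ‖Δx‖ = 0.2483
dividing the unrounded norms, ‖Δx‖/‖x‖ = 0.0042
so the bound overstates the realised error by a factor of ≈ 51.9450 (computed from the unrounded values)

0.0042
0.2168


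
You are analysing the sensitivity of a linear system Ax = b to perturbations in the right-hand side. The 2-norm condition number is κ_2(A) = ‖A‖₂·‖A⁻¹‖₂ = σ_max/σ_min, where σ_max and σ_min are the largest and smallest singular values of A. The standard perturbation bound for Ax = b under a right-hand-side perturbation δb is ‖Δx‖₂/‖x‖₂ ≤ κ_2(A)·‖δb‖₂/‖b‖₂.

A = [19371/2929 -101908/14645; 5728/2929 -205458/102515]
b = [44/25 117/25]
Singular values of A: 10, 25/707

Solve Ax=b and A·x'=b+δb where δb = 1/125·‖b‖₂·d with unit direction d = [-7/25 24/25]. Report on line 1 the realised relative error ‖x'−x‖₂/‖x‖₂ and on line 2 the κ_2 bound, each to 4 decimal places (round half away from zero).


0.0100
2.2624

largest singular value 10, smallest 25/707
κ_2(A) = 10 / (25/707) = 282.8000
bound on ‖Δx‖/‖x‖: κ·ε = 282.8000·1/125 = 2.2624
solve Ax = b  →  x = [82.1214 77.7966]
‖b‖₂ = 5.0000 and ‖x‖₂ = 113.1204
re-solving with b+δb shifts x by Δx of norm 1.1312
realised ‖Δx‖/‖x‖ = 0.0100
tightness: 0.0100 against a bound of 2.2624 (unrounded ratio ≈ 0.0044)


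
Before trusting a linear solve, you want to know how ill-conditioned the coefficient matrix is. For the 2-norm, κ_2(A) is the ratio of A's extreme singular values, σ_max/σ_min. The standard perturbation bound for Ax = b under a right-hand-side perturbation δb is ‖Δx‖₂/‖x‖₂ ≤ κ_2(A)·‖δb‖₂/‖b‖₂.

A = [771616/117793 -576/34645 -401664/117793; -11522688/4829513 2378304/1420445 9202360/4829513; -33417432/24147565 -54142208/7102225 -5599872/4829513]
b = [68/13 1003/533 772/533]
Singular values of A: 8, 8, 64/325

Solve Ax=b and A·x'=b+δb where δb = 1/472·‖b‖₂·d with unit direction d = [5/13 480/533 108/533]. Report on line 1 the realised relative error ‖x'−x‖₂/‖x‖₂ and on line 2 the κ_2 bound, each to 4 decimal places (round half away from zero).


0.0030
0.0861

largest singular value 8, smallest 64/325
κ_2(A) = 8 / (64/325) = 40.6250
bound on ‖Δx‖/‖x‖: κ·ε = 40.6250·1/472 = 0.0861
solve Ax = b  →  x = [9.7539 -4.5808 17.2261]
‖b‖ = 5.7446, ‖x‖ = 20.3190
with δb = [0.0047 0.0110 0.0025], A·Δx = δb → ‖Δx‖ = 0.0618
realised ‖Δx‖/‖x‖ = 0.0030
tightness: 0.0030 against a bound of 0.0861 (unrounded ratio ≈ 0.0353)


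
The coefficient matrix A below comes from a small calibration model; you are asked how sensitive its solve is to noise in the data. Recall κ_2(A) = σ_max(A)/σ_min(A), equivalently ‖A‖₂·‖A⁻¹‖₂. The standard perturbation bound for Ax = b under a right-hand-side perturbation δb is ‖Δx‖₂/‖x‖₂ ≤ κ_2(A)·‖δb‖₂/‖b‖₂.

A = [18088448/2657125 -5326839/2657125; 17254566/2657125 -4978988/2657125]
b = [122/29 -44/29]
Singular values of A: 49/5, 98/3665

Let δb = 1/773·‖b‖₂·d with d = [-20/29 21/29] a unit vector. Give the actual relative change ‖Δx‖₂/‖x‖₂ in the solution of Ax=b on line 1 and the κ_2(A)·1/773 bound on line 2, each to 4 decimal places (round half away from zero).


0.0014
0.4741

σ_max = 49/5, σ_min = 98/3665
κ = σ_max/σ_min = (49/5)/(98/3665) = 366.5000
worst-case relative error ≤ 366.5000 × 1/773 = 0.4741
solve Ax = b  →  x = [-41.6898 -143.6653]
‖b‖₂ = 4.4721 and ‖x‖₂ = 149.5920
re-solving with b+δb shifts x by Δx of norm 0.2164
realised ‖Δx‖/‖x‖ = 0.0014
tightness: 0.0014 against a bound of 0.4741 (unrounded ratio ≈ 0.0031)


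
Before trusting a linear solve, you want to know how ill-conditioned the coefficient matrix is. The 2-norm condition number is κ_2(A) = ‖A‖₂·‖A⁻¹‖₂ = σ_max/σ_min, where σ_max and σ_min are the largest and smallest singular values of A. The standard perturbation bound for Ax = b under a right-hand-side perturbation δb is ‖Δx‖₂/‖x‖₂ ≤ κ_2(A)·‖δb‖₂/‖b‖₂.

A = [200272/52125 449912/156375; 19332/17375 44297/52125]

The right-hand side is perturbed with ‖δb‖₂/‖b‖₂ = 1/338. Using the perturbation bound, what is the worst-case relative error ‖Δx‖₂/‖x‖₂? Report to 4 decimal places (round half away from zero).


1.1566

M = AᵀA = [69555856/4347225 156499076/13041675; 156499076/13041675 352129321/39125025]. tr(M)=39125281/1565001, det(M)=6400/1565001
λ_max, λ_min = (39125281/1565001 ± √1530747549303361/2449228130001)/2 = 25, 256/1565001
κ_2(A) = √(λ_max/λ_min) = √(25 / (256/1565001)) = 390.9375
perturbation bound = 390.9375·1/338 = 1.1566


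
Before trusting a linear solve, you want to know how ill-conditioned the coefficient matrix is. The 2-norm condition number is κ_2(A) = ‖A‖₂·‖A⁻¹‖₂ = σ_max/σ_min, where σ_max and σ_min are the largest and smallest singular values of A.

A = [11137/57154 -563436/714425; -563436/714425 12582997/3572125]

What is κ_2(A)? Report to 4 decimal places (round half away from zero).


212.5000

AᵀA = [801523489/1214522500 -4450862682/1518153125; -4450862682/1518153125 98910360889/7590765625]; tr = 247281101/18062500, det = 1874161/451562500
solving λ² − 247281101/18062500·λ + 1874161/451562500 = 0 gives λ = 1369/100, 1369/4515625
κ = σ_max/σ_min = (37/10)/(37/2125) = 212.5000


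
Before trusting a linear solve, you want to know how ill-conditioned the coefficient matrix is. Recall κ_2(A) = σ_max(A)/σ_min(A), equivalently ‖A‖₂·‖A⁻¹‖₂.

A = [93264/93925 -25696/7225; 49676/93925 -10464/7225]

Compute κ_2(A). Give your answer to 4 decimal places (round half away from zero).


AᵀA = [66070288/52200625 -224332416/52200625; -224332416/52200625 769779712/52200625]; tr = 1337360/83521, det = 16384/83521
char-poly roots: 16 and 1024/83521
κ = σ_max/σ_min = 4/(32/289) = 36.1250

36.1250


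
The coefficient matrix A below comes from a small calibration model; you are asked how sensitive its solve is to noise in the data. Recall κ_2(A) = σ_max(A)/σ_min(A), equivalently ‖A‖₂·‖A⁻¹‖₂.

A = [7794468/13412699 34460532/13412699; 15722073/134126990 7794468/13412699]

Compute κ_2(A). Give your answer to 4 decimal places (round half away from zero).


AᵀA = [3761187816609/10701992532100 835383799602/535099626605; 835383799602/535099626605 742582984608/107019925321]; tr = 46412543889/6366444100, det = 2125764/1591611025
eigenvalues of AᵀA: λ = (tr ± √(tr²−4·det))/2 = 729/100, 11664/63664441
σ_max=√(729/100)=(27/10), σ_min=√(11664/63664441)=(108/7979) → κ = 199.4750

199.4750


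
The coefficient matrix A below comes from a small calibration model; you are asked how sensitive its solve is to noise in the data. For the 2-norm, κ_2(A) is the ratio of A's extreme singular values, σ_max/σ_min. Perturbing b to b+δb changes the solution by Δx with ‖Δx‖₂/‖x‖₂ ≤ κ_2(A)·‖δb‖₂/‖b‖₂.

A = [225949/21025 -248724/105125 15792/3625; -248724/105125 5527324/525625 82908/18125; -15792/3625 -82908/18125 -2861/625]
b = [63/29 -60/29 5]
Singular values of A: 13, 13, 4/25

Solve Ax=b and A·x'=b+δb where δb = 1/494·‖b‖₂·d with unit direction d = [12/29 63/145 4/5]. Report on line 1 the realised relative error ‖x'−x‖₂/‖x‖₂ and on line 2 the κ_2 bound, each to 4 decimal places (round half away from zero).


largest singular value 13, smallest 4/25
condition number: 13 ÷ (4/25) = 81.2500
κ_2(A)·‖δb‖/‖b‖ = 0.1645
solve Ax = b  →  x = [-10.3050 -11.1549 19.8615]
2-norm of b is 5.8310; of x, 25.0021
re-solving with b+δb shifts x by Δx of norm 0.0738
dividing the unrounded norms, ‖Δx‖/‖x‖ = 0.0030
tightness: 0.0030 against a bound of 0.1645 (unrounded ratio ≈ 0.0179)

0.0030
0.1645


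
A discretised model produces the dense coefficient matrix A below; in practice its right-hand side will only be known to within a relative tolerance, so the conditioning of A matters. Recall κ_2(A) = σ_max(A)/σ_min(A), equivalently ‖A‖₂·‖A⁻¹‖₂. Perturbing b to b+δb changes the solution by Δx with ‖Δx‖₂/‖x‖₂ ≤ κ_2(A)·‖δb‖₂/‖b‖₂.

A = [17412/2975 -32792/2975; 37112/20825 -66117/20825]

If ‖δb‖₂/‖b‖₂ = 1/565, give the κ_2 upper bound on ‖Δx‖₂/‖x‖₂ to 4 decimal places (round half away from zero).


0.2819

form AᵀA = [25972816/693889 -48690360/693889; -48690360/693889 91299049/693889] with trace 405785/2401 and determinant 2704/2401
solving λ² − 405785/2401·λ + 2704/2401 = 0 gives λ = 169, 16/2401
so κ_2 = √(169 / (16/2401)) = 159.2500
perturbation bound = 159.2500·1/565 = 0.2819


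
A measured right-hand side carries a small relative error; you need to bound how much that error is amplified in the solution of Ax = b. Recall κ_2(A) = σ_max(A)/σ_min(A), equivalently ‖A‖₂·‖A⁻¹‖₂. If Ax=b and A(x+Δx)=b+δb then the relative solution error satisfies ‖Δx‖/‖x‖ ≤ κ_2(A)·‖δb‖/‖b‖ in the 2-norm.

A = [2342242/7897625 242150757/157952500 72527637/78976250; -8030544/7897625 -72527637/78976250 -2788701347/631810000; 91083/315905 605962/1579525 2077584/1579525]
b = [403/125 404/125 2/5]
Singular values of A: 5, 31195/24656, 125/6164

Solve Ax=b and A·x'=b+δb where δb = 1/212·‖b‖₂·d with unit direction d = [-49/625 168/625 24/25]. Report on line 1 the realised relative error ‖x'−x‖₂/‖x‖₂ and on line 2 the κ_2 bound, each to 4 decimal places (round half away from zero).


from the listed singular values, σ₁ = 5, σ_n = 125/6164
condition number: 5 ÷ (125/6164) = 246.5600
κ_2(A)·‖δb‖/‖b‖ = 1.1630
solve Ax = b  →  x = [-48.1971 5.9567 9.1317]
2-norm of b is 4.5826; of x, 49.4149
with δb = [-0.0017 0.0058 0.0208], A·Δx = δb → ‖Δx‖ = 1.0659
realised ‖Δx‖/‖x‖ = 0.0216
tightness: 0.0216 against a bound of 1.1630 (unrounded ratio ≈ 0.0185)

0.0216
1.1630


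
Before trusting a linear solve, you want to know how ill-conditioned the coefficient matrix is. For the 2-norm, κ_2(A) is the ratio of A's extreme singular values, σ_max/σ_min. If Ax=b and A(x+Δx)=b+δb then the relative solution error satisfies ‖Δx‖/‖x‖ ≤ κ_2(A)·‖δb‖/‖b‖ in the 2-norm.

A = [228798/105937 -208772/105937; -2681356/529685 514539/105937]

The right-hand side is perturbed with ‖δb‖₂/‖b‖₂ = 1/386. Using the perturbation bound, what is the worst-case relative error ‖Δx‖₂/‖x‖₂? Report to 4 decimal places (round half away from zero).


0.2912

M = AᵀA = [50286290644/1660155025 -9576895356/332031005; -9576895356/332031005 1824474145/66406201]. tr(M)=114028709/1974025, det(M)=521284/1974025
char-poly roots: 1444/25 and 361/78961
κ = σ_max/σ_min = (38/5)/(19/281) = 112.4000
κ_2(A)·‖δb‖/‖b‖ = 0.2912


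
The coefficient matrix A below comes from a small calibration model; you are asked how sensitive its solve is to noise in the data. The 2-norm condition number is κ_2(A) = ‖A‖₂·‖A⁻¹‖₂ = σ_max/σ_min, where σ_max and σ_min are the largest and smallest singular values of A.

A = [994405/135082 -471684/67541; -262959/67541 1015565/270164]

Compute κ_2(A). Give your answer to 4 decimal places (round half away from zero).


AᵀA = [4378654141/63138916 -4170040875/63138916; -4170040875/63138916 15886314889/252555664]; tr = 39715733/300304, det = 279841/1201216
λ_max, λ_min = (39715733/300304 ± √1577255410355625/90182492416)/2 = 529/4, 529/300304
κ = σ_max/σ_min = (23/2)/(23/548) = 274.0000

274.0000


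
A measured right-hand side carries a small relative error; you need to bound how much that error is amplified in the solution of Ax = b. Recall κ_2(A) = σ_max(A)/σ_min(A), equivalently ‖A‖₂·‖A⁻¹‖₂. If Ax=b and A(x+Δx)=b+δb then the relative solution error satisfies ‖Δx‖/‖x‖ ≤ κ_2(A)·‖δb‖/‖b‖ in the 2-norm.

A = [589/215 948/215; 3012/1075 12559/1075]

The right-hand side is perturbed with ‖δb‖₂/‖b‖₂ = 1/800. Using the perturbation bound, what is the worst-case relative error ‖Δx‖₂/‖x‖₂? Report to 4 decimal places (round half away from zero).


0.0108

AᵀA = [17745169/1155625 51787008/1155625; 51787008/1155625 180196081/1155625]; tr = 316706/1849, det = 714025/1849
char-poly roots: 169 and 4225/1849
κ = σ_max/σ_min = 13/(65/43) = 8.6000
worst-case relative error ≤ 8.6000 × 1/800 = 0.0108


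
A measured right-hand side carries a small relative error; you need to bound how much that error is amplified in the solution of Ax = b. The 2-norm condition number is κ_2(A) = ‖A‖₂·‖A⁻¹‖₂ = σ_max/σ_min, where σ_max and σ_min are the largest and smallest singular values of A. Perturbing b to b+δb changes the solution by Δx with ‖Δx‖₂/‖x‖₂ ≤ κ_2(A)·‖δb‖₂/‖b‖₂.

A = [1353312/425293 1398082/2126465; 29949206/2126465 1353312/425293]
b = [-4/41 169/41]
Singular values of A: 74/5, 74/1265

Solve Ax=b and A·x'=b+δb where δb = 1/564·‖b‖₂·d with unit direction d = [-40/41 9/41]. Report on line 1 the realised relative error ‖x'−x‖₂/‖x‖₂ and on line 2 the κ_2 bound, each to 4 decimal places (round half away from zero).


from the listed singular values, σ₁ = 74/5, σ_n = 74/1265
κ_2(A) = (74/5) / (74/1265) = 253.0000
perturbation bound = 253.0000·1/564 = 0.4486
solve Ax = b  →  x = [-3.4888 16.7370]
‖b‖₂ = 4.1231 and ‖x‖₂ = 17.0967
re-solving with b+δb shifts x by Δx of norm 0.1250
realised ‖Δx‖/‖x‖ = 0.0073
so the bound overstates the realised error by a factor of ≈ 61.3692 (computed from the unrounded values)

0.0073
0.4486


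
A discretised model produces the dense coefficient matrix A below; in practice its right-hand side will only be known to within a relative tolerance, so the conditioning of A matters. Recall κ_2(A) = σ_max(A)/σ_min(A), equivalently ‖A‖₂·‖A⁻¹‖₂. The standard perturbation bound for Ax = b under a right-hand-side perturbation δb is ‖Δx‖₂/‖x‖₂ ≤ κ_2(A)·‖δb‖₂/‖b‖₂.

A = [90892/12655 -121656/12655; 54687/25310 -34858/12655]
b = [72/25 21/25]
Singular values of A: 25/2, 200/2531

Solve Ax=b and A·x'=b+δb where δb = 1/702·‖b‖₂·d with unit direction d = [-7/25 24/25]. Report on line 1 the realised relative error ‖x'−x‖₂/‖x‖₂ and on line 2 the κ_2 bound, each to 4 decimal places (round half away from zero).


0.2253
0.2253

σ_max = 25/2, σ_min = 200/2531
condition number: (25/2) ÷ (200/2531) = 158.1875
worst-case relative error ≤ 158.1875 × 1/702 = 0.2253
solve Ax = b  →  x = [0.1440 -0.1920]
2-norm of b is 3.0000; of x, 0.2400
Δx = A⁻¹·δb where δb = 1/702·3.0000·d; ‖Δx‖ = 0.0541
relative error = 0.2253
so the bound is sharp here: realised error equals the bound


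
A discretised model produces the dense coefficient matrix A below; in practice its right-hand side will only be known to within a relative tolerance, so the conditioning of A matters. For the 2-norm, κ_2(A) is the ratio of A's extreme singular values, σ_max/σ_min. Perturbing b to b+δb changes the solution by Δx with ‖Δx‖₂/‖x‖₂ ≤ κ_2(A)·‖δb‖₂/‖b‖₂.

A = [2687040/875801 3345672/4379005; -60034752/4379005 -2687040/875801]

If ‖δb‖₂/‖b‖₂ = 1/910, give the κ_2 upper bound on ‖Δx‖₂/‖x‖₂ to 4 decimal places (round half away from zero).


0.2147

form AᵀA = [2251443216384/11407308025 20262431232/456292321; 20262431232/456292321 114038144064/11407308025] with trace 1407187008/6786025 and determinant 191102976/169650625
solving λ² − 1407187008/6786025·λ + 191102976/169650625 = 0 gives λ = 5184/25, 36864/6786025
so κ_2 = √((5184/25) / (36864/6786025)) = 195.3750
worst-case relative error ≤ 195.3750 × 1/910 = 0.2147


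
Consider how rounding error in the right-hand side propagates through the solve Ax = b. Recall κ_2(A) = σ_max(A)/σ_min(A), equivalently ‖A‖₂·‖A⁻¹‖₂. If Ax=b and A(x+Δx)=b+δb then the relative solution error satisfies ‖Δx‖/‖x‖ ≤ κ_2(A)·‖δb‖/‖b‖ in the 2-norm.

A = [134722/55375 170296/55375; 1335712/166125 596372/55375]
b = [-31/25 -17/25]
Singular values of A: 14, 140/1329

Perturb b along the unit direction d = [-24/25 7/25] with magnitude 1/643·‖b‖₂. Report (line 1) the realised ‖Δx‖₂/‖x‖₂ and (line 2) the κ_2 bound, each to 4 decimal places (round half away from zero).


largest singular value 14, smallest 140/1329
κ = σ_max/σ_min = 14/(140/1329) = 132.9000
bound on ‖Δx‖/‖x‖: κ·ε = 132.9000·1/643 = 0.2067
solve Ax = b  →  x = [-7.6371 5.6386]
‖b‖ = 1.4142, ‖x‖ = 9.4931
with δb = [-0.0021 0.0006], A·Δx = δb → ‖Δx‖ = 0.0209
dividing the unrounded norms, ‖Δx‖/‖x‖ = 0.0022
tightness: 0.0022 against a bound of 0.2067 (unrounded ratio ≈ 0.0106)

0.0022
0.2067


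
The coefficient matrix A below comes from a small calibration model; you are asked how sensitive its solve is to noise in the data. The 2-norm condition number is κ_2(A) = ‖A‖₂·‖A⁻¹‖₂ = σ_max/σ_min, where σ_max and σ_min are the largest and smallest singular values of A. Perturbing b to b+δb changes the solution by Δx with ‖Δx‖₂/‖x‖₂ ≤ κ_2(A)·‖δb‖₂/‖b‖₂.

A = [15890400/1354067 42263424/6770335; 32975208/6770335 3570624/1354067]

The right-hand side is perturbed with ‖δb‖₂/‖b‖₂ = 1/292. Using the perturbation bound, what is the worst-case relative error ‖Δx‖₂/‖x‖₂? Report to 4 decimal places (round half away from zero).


AᵀA = [43786891400256/271227432025 4670560839168/54245486405; 4670560839168/54245486405 12455212437504/271227432025]; tr = 38921871168/187700645, det = 6879707136/23462580625
char-poly roots: 5184/25 and 1327104/938503225
κ = σ_max/σ_min = (72/5)/(1152/30635) = 382.9375
κ_2(A)·‖δb‖/‖b‖ = 1.3114

1.3114


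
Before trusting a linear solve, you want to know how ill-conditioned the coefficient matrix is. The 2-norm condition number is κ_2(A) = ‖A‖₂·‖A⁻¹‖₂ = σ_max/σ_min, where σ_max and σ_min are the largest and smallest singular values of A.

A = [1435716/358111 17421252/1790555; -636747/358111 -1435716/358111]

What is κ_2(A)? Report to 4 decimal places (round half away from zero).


105.9500

M = AᵀA = [14596018785/758837209 175046801868/3794186045; 175046801868/3794186045 2100781254816/18970930225]. tr(M)=14589832689/112254025, det(M)=168896016/112254025
char-poly roots: 3249/25 and 51984/4490161
so κ_2 = √((3249/25) / (51984/4490161)) = 105.9500


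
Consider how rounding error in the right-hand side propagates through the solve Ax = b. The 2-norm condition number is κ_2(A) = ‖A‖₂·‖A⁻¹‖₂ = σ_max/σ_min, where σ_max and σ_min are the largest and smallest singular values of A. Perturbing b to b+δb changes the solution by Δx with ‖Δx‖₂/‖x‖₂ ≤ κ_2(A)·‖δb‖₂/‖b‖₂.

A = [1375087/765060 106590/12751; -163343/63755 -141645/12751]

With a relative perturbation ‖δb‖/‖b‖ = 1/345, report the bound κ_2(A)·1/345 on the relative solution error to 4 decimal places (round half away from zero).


form AᵀA = [229316759641/23412672144 14140371805/325176002; 14140371805/325176002 31424734125/162588001] with trace 2828363161/13927824 and determinant 3258025/1547536
char-poly roots: 3249/16 and 9025/870489
κ_2(A) = √(λ_max/λ_min) = √((3249/16) / (9025/870489)) = 139.9500
κ_2(A)·‖δb‖/‖b‖ = 0.4057

0.4057


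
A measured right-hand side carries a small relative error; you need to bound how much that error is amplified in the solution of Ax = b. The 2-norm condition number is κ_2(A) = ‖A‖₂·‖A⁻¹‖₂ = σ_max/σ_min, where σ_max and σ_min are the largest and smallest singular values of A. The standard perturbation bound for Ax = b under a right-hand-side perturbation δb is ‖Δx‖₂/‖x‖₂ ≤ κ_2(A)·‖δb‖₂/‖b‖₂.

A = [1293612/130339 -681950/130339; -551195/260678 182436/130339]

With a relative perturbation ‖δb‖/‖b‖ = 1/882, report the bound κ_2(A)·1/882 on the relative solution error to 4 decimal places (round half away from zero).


AᵀA = [4162726921/40424164 -554704110/10106041; -554704110/10106041 296453716/10106041]; tr = 18507065/139876, det = 279841/34969
λ_max, λ_min = (18507065/139876 ± √341885166278769/19565295376)/2 = 529/4, 2116/34969
σ_max=√(529/4)=(23/2), σ_min=√(2116/34969)=(46/187) → κ = 46.7500
κ_2(A)·‖δb‖/‖b‖ = 0.0530

0.0530


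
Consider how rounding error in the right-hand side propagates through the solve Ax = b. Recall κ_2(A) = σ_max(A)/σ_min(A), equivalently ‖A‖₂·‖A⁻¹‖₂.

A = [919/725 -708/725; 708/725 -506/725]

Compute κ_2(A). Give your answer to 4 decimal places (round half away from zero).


58.0000

form AᵀA = [53833/21025 -40356/21025; -40356/21025 30292/21025] with trace 3365/841 and determinant 4/841
char-poly roots: 4 and 1/841
κ_2(A) = √(λ_max/λ_min) = √(4 / (1/841)) = 58.0000


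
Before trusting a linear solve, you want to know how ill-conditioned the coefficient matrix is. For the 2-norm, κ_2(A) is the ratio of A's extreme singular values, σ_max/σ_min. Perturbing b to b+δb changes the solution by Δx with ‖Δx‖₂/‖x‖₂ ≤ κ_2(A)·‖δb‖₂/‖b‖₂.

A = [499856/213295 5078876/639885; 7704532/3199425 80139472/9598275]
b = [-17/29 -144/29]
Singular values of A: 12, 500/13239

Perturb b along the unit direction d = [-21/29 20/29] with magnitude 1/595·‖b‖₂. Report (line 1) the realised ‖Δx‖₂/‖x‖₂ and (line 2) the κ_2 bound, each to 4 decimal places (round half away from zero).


0.0028
0.5340

from the listed singular values, σ₁ = 12, σ_n = 500/13239
κ = σ_max/σ_min = 12/(500/13239) = 317.7360
bound on ‖Δx‖/‖x‖: κ·ε = 317.7360·1/595 = 0.5340
solve Ax = b  →  x = [76.1633 -22.5615]
‖b‖₂ = 5.0000 and ‖x‖₂ = 79.4347
δb = ε·‖b‖·d = [-0.0061 0.0058]; solving A·Δx = δb gives ‖Δx‖ = 0.2225
relative error = 0.0028
realised/bound (from unrounded values) ≈ 0.0052


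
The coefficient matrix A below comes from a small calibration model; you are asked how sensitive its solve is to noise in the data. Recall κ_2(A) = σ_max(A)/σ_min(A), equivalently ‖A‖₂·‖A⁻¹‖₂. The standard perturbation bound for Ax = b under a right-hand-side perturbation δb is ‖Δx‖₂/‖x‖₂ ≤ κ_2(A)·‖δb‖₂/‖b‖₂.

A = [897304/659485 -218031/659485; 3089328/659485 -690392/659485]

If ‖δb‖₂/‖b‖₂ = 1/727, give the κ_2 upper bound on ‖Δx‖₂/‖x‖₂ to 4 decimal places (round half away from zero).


0.2766

form AᵀA = [413964078400/17396818609 -93139497000/17396818609; -93139497000/17396818609 20967145225/17396818609] with trace 258733625/10349089 and determinant 160000/10349089
λ_max, λ_min = (258733625/10349089 ± √66936465288680625/107103643129921)/2 = 25, 6400/10349089
κ_2(A) = √(λ_max/λ_min) = √(25 / (6400/10349089)) = 201.0625
perturbation bound = 201.0625·1/727 = 0.2766


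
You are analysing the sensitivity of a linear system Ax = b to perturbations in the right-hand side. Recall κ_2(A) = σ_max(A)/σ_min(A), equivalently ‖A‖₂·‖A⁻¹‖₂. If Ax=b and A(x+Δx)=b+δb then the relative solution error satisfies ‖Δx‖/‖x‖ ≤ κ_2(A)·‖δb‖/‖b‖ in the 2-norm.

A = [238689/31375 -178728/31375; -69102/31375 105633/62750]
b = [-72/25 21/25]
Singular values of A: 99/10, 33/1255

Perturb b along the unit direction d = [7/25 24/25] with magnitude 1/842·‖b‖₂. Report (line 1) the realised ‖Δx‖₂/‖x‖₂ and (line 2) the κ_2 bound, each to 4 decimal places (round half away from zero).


0.4471
0.4471

largest singular value 99/10, smallest 33/1255
κ = σ_max/σ_min = (99/10)/(33/1255) = 376.5000
bound on ‖Δx‖/‖x‖: κ·ε = 376.5000·1/842 = 0.4471
solve Ax = b  →  x = [-0.2424 0.1818]
‖b‖₂ = 3.0000 and ‖x‖₂ = 0.3030
with δb = [0.0010 0.0034], A·Δx = δb → ‖Δx‖ = 0.1355
relative error = 0.4471
realised/bound = 1 exactly: the bound is attained for this b and d


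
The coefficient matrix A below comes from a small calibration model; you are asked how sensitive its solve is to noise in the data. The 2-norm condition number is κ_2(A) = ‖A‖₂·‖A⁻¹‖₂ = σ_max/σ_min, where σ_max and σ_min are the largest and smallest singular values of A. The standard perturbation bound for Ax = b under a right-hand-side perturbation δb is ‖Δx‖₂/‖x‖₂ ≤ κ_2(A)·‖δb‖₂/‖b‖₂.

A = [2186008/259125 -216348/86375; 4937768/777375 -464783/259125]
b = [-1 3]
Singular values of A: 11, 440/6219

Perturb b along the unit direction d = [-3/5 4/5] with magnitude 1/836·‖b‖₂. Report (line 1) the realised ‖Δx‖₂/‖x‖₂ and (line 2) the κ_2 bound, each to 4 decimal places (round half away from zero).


0.0013
0.1860

σ_max = 11, σ_min = 440/6219
condition number: 11 ÷ (440/6219) = 155.4750
perturbation bound = 155.4750·1/836 = 0.1860
solve Ax = b  →  x = [11.9599 40.6807]
2-norm of b is 3.1623; of x, 42.4024
Δx = A⁻¹·δb where δb = 1/836·3.1623·d; ‖Δx‖ = 0.0535
dividing the unrounded norms, ‖Δx‖/‖x‖ = 0.0013
realised/bound (from unrounded values) ≈ 0.0068


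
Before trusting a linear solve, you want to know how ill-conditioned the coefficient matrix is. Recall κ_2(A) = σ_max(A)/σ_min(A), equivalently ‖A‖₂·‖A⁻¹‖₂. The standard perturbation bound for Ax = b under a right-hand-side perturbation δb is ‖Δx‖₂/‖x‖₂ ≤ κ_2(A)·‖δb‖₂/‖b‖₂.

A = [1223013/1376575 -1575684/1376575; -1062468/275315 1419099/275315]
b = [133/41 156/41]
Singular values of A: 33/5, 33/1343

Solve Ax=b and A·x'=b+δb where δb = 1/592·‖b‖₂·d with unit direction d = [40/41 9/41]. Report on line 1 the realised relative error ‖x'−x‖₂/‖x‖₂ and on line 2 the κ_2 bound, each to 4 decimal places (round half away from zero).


largest singular value 33/5, smallest 33/1343
condition number: (33/5) ÷ (33/1343) = 268.6000
worst-case relative error ≤ 268.6000 × 1/592 = 0.4537
solve Ax = b  →  x = [129.9576 98.0364]
‖b‖₂ = 5.0000 and ‖x‖₂ = 162.7885
with δb = [0.0082 0.0019], A·Δx = δb → ‖Δx‖ = 0.3437
realised ‖Δx‖/‖x‖ = 0.0021
so the bound overstates the realised error by a factor of ≈ 214.8808 (computed from the unrounded values)

0.0021
0.4537


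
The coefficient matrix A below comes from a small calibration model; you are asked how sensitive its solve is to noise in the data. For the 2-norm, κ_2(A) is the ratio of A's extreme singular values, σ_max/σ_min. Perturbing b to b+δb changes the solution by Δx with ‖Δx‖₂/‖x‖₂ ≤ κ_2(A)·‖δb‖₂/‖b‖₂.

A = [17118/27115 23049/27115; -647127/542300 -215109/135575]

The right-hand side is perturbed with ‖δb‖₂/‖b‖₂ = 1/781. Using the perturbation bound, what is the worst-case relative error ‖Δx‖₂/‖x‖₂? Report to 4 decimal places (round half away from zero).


M = AᵀA = [1854614961/1017610000 618194187/254402500; 618194187/254402500 206066754/63600625]. tr(M)=206067321/40704400, det(M)=6561/40704400
char-poly roots: 81/16 and 81/2544025
so κ_2 = √((81/16) / (81/2544025)) = 398.7500
perturbation bound = 398.7500·1/781 = 0.5106

0.5106
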